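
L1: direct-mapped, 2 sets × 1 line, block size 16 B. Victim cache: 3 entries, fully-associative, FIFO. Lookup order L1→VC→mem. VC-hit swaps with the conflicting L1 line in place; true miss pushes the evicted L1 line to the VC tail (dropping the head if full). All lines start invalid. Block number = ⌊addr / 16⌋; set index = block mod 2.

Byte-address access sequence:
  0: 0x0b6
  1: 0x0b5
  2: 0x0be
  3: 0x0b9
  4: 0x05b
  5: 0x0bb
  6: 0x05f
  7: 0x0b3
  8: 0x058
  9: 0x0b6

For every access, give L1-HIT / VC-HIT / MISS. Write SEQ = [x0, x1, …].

SEQ = [MISS, L1-HIT, L1-HIT, L1-HIT, MISS, VC-HIT, VC-HIT, VC-HIT, VC-HIT, VC-HIT]

#0 0xb6→b11/s1 MISS; vc=[]
#1 0xb5→b11/s1 L1-HIT; vc=[]
#2 0xbe→b11/s1 L1-HIT; vc=[]
#3 0xb9→b11/s1 L1-HIT; vc=[]
#4 0x5b→b5/s1 MISS; vc=[11]
#5 0xbb→b11/s1 VC-HIT; vc=[5]
#6 0x5f→b5/s1 VC-HIT; vc=[11]
#7 0xb3→b11/s1 VC-HIT; vc=[5]
#8 0x58→b5/s1 VC-HIT; vc=[11]
#9 0xb6→b11/s1 VC-HIT; vc=[5]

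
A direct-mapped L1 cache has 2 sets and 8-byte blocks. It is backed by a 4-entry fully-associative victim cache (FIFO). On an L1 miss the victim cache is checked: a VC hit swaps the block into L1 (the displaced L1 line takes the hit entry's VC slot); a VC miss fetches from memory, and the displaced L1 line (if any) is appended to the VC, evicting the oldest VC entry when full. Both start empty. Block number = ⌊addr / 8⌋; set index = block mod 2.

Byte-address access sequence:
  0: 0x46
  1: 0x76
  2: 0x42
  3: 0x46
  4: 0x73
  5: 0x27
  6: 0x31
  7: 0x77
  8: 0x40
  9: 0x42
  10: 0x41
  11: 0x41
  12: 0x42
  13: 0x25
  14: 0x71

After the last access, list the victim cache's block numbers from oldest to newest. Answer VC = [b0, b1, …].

0: 0x46 (blk 8, set 0) → MISS  vc=[]
1: 0x76 (blk 14, set 0) → MISS  vc=[8]
2: 0x42 (blk 8, set 0) → VC-HIT  vc=[14]
3: 0x46 (blk 8, set 0) → L1-HIT  vc=[14]
4: 0x73 (blk 14, set 0) → VC-HIT  vc=[8]
5: 0x27 (blk 4, set 0) → MISS  vc=[8, 14]
6: 0x31 (blk 6, set 0) → MISS  vc=[8, 14, 4]
7: 0x77 (blk 14, set 0) → VC-HIT  vc=[8, 6, 4]
8: 0x40 (blk 8, set 0) → VC-HIT  vc=[14, 6, 4]
9: 0x42 (blk 8, set 0) → L1-HIT  vc=[14, 6, 4]
10: 0x41 (blk 8, set 0) → L1-HIT  vc=[14, 6, 4]
11: 0x41 (blk 8, set 0) → L1-HIT  vc=[14, 6, 4]
12: 0x42 (blk 8, set 0) → L1-HIT  vc=[14, 6, 4]
13: 0x25 (blk 4, set 0) → VC-HIT  vc=[14, 6, 8]
14: 0x71 (blk 14, set 0) → VC-HIT  vc=[4, 6, 8]

VC = [4, 6, 8]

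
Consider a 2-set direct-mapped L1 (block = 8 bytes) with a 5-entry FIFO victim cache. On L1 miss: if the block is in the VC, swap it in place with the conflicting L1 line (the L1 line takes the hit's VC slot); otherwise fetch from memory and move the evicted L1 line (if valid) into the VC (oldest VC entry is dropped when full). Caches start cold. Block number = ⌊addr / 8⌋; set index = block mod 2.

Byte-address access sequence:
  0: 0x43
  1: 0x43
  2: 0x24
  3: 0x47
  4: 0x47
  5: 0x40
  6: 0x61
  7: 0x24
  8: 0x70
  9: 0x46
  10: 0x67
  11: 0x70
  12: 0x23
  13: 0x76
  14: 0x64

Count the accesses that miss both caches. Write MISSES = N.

MISSES = 4

#0 0x43→b8/s0 MISS; vc=[]
#1 0x43→b8/s0 L1-HIT; vc=[]
#2 0x24→b4/s0 MISS; vc=[8]
#3 0x47→b8/s0 VC-HIT; vc=[4]
#4 0x47→b8/s0 L1-HIT; vc=[4]
#5 0x40→b8/s0 L1-HIT; vc=[4]
#6 0x61→b12/s0 MISS; vc=[4,8]
#7 0x24→b4/s0 VC-HIT; vc=[12,8]
#8 0x70→b14/s0 MISS; vc=[12,8,4]
#9 0x46→b8/s0 VC-HIT; vc=[12,14,4]
#10 0x67→b12/s0 VC-HIT; vc=[8,14,4]
#11 0x70→b14/s0 VC-HIT; vc=[8,12,4]
#12 0x23→b4/s0 VC-HIT; vc=[8,12,14]
#13 0x76→b14/s0 VC-HIT; vc=[8,12,4]
#14 0x64→b12/s0 VC-HIT; vc=[8,14,4]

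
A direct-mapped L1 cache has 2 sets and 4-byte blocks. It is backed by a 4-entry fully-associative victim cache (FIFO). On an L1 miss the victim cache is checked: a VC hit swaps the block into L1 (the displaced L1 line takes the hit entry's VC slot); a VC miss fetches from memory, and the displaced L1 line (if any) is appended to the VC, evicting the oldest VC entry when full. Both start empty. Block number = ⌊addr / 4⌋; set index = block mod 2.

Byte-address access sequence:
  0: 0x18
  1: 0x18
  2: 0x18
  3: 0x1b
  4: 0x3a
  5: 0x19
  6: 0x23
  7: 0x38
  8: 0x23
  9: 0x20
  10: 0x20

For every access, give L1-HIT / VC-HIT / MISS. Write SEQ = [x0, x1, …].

SEQ = [MISS, L1-HIT, L1-HIT, L1-HIT, MISS, VC-HIT, MISS, VC-HIT, VC-HIT, L1-HIT, L1-HIT]

#0 0x18→b6/s0 MISS; vc=[]
#1 0x18→b6/s0 L1-HIT; vc=[]
#2 0x18→b6/s0 L1-HIT; vc=[]
#3 0x1b→b6/s0 L1-HIT; vc=[]
#4 0x3a→b14/s0 MISS; vc=[6]
#5 0x19→b6/s0 VC-HIT; vc=[14]
#6 0x23→b8/s0 MISS; vc=[14,6]
#7 0x38→b14/s0 VC-HIT; vc=[8,6]
#8 0x23→b8/s0 VC-HIT; vc=[14,6]
#9 0x20→b8/s0 L1-HIT; vc=[14,6]
#10 0x20→b8/s0 L1-HIT; vc=[14,6]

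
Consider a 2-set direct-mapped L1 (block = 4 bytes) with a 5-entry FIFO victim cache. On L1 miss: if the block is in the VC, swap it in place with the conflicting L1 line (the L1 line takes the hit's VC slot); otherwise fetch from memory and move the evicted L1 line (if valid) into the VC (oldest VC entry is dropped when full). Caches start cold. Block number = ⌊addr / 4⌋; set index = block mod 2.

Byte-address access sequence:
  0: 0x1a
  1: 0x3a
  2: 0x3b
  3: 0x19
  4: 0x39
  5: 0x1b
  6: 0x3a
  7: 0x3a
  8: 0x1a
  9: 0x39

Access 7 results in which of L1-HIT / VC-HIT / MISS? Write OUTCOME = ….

  [0] addr=0x1a blk=6 s=0: MISS | VC []
  [1] addr=0x3a blk=14 s=0: MISS | VC [6]
  [2] addr=0x3b blk=14 s=0: L1-HIT | VC [6]
  [3] addr=0x19 blk=6 s=0: VC-HIT | VC [14]
  [4] addr=0x39 blk=14 s=0: VC-HIT | VC [6]
  [5] addr=0x1b blk=6 s=0: VC-HIT | VC [14]
  [6] addr=0x3a blk=14 s=0: VC-HIT | VC [6]
  [7] addr=0x3a blk=14 s=0: L1-HIT | VC [6]
  [8] addr=0x1a blk=6 s=0: VC-HIT | VC [14]
  [9] addr=0x39 blk=14 s=0: VC-HIT | VC [6]

OUTCOME = L1-HIT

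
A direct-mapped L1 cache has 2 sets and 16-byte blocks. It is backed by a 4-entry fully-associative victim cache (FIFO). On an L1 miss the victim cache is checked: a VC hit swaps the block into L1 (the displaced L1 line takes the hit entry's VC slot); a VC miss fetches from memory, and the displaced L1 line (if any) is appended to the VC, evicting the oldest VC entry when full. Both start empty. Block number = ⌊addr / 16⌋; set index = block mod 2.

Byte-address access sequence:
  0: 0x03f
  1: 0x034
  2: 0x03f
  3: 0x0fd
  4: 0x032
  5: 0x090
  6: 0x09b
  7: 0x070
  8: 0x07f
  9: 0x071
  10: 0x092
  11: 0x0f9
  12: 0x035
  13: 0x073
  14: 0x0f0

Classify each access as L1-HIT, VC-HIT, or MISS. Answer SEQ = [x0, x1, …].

  [0] addr=0x3f blk=3 s=1: MISS | VC []
  [1] addr=0x34 blk=3 s=1: L1-HIT | VC []
  [2] addr=0x3f blk=3 s=1: L1-HIT | VC []
  [3] addr=0xfd blk=15 s=1: MISS | VC [3]
  [4] addr=0x32 blk=3 s=1: VC-HIT | VC [15]
  [5] addr=0x90 blk=9 s=1: MISS | VC [15, 3]
  [6] addr=0x9b blk=9 s=1: L1-HIT | VC [15, 3]
  [7] addr=0x70 blk=7 s=1: MISS | VC [15, 3, 9]
  [8] addr=0x7f blk=7 s=1: L1-HIT | VC [15, 3, 9]
  [9] addr=0x71 blk=7 s=1: L1-HIT | VC [15, 3, 9]
  [10] addr=0x92 blk=9 s=1: VC-HIT | VC [15, 3, 7]
  [11] addr=0xf9 blk=15 s=1: VC-HIT | VC [9, 3, 7]
  [12] addr=0x35 blk=3 s=1: VC-HIT | VC [9, 15, 7]
  [13] addr=0x73 blk=7 s=1: VC-HIT | VC [9, 15, 3]
  [14] addr=0xf0 blk=15 s=1: VC-HIT | VC [9, 7, 3]

SEQ = [MISS, L1-HIT, L1-HIT, MISS, VC-HIT, MISS, L1-HIT, MISS, L1-HIT, L1-HIT, VC-HIT, VC-HIT, VC-HIT, VC-HIT, VC-HIT]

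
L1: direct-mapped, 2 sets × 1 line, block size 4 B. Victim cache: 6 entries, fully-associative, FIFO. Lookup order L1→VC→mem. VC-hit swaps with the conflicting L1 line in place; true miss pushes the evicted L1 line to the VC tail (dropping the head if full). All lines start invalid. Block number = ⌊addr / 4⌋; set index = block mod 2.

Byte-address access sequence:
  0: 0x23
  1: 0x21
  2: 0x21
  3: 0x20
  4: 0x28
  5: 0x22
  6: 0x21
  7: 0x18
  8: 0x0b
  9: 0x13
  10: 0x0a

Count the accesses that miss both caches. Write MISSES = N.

  [0] addr=0x23 blk=8 s=0: MISS | VC []
  [1] addr=0x21 blk=8 s=0: L1-HIT | VC []
  [2] addr=0x21 blk=8 s=0: L1-HIT | VC []
  [3] addr=0x20 blk=8 s=0: L1-HIT | VC []
  [4] addr=0x28 blk=10 s=0: MISS | VC [8]
  [5] addr=0x22 blk=8 s=0: VC-HIT | VC [10]
  [6] addr=0x21 blk=8 s=0: L1-HIT | VC [10]
  [7] addr=0x18 blk=6 s=0: MISS | VC [10, 8]
  [8] addr=0xb blk=2 s=0: MISS | VC [10, 8, 6]
  [9] addr=0x13 blk=4 s=0: MISS | VC [10, 8, 6, 2]
  [10] addr=0xa blk=2 s=0: VC-HIT | VC [10, 8, 6, 4]

MISSES = 5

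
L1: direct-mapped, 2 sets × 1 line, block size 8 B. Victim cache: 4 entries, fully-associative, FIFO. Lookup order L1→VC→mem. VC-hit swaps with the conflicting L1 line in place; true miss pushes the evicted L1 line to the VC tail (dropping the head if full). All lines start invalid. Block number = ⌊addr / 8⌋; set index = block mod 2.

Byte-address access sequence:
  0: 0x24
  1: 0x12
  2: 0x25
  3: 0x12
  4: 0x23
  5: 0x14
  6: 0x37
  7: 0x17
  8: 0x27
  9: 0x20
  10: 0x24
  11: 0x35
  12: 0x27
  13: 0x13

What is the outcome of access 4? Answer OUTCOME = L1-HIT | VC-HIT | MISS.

OUTCOME = VC-HIT

0: 0x24 (blk 4, set 0) → MISS  vc=[]
1: 0x12 (blk 2, set 0) → MISS  vc=[4]
2: 0x25 (blk 4, set 0) → VC-HIT  vc=[2]
3: 0x12 (blk 2, set 0) → VC-HIT  vc=[4]
4: 0x23 (blk 4, set 0) → VC-HIT  vc=[2]
5: 0x14 (blk 2, set 0) → VC-HIT  vc=[4]
6: 0x37 (blk 6, set 0) → MISS  vc=[4, 2]
7: 0x17 (blk 2, set 0) → VC-HIT  vc=[4, 6]
8: 0x27 (blk 4, set 0) → VC-HIT  vc=[2, 6]
9: 0x20 (blk 4, set 0) → L1-HIT  vc=[2, 6]
10: 0x24 (blk 4, set 0) → L1-HIT  vc=[2, 6]
11: 0x35 (blk 6, set 0) → VC-HIT  vc=[2, 4]
12: 0x27 (blk 4, set 0) → VC-HIT  vc=[2, 6]
13: 0x13 (blk 2, set 0) → VC-HIT  vc=[4, 6]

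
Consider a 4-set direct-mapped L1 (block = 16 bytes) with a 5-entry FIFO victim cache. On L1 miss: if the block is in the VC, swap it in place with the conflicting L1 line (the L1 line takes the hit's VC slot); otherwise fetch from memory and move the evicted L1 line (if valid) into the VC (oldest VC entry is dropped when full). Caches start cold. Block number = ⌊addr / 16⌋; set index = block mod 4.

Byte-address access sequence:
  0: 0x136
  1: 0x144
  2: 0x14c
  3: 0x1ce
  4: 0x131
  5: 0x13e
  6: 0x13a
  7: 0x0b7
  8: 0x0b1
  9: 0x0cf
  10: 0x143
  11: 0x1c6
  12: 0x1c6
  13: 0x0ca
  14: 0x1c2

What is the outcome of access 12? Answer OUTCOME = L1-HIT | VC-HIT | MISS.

OUTCOME = L1-HIT

  [0] addr=0x136 blk=19 s=3: MISS | VC []
  [1] addr=0x144 blk=20 s=0: MISS | VC []
  [2] addr=0x14c blk=20 s=0: L1-HIT | VC []
  [3] addr=0x1ce blk=28 s=0: MISS | VC [20]
  [4] addr=0x131 blk=19 s=3: L1-HIT | VC [20]
  [5] addr=0x13e blk=19 s=3: L1-HIT | VC [20]
  [6] addr=0x13a blk=19 s=3: L1-HIT | VC [20]
  [7] addr=0xb7 blk=11 s=3: MISS | VC [20, 19]
  [8] addr=0xb1 blk=11 s=3: L1-HIT | VC [20, 19]
  [9] addr=0xcf blk=12 s=0: MISS | VC [20, 19, 28]
  [10] addr=0x143 blk=20 s=0: VC-HIT | VC [12, 19, 28]
  [11] addr=0x1c6 blk=28 s=0: VC-HIT | VC [12, 19, 20]
  [12] addr=0x1c6 blk=28 s=0: L1-HIT | VC [12, 19, 20]
  [13] addr=0xca blk=12 s=0: VC-HIT | VC [28, 19, 20]
  [14] addr=0x1c2 blk=28 s=0: VC-HIT | VC [12, 19, 20]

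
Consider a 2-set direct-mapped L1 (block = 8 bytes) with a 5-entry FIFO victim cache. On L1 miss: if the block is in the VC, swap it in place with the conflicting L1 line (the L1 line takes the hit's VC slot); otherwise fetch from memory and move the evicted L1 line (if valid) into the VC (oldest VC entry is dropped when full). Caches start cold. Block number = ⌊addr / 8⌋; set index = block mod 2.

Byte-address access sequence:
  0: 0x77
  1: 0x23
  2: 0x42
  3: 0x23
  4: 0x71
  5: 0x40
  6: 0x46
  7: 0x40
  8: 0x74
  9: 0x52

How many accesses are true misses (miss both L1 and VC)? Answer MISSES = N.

0: 0x77 (blk 14, set 0) → MISS  vc=[]
1: 0x23 (blk 4, set 0) → MISS  vc=[14]
2: 0x42 (blk 8, set 0) → MISS  vc=[14, 4]
3: 0x23 (blk 4, set 0) → VC-HIT  vc=[14, 8]
4: 0x71 (blk 14, set 0) → VC-HIT  vc=[4, 8]
5: 0x40 (blk 8, set 0) → VC-HIT  vc=[4, 14]
6: 0x46 (blk 8, set 0) → L1-HIT  vc=[4, 14]
7: 0x40 (blk 8, set 0) → L1-HIT  vc=[4, 14]
8: 0x74 (blk 14, set 0) → VC-HIT  vc=[4, 8]
9: 0x52 (blk 10, set 0) → MISS  vc=[4, 8, 14]

MISSES = 4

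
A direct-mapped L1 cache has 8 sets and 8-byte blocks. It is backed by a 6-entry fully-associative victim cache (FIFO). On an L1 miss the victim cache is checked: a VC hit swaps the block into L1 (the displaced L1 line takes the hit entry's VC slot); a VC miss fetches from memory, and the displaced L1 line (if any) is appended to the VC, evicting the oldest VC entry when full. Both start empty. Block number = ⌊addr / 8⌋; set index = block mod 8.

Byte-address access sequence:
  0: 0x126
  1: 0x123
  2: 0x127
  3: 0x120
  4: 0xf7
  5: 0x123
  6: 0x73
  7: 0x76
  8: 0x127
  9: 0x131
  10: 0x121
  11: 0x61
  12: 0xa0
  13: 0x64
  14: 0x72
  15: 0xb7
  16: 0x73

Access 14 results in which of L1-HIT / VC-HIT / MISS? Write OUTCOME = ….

  [0] addr=0x126 blk=36 s=4: MISS | VC []
  [1] addr=0x123 blk=36 s=4: L1-HIT | VC []
  [2] addr=0x127 blk=36 s=4: L1-HIT | VC []
  [3] addr=0x120 blk=36 s=4: L1-HIT | VC []
  [4] addr=0xf7 blk=30 s=6: MISS | VC []
  [5] addr=0x123 blk=36 s=4: L1-HIT | VC []
  [6] addr=0x73 blk=14 s=6: MISS | VC [30]
  [7] addr=0x76 blk=14 s=6: L1-HIT | VC [30]
  [8] addr=0x127 blk=36 s=4: L1-HIT | VC [30]
  [9] addr=0x131 blk=38 s=6: MISS | VC [30, 14]
  [10] addr=0x121 blk=36 s=4: L1-HIT | VC [30, 14]
  [11] addr=0x61 blk=12 s=4: MISS | VC [30, 14, 36]
  [12] addr=0xa0 blk=20 s=4: MISS | VC [30, 14, 36, 12]
  [13] addr=0x64 blk=12 s=4: VC-HIT | VC [30, 14, 36, 20]
  [14] addr=0x72 blk=14 s=6: VC-HIT | VC [30, 38, 36, 20]
  [15] addr=0xb7 blk=22 s=6: MISS | VC [30, 38, 36, 20, 14]
  [16] addr=0x73 blk=14 s=6: VC-HIT | VC [30, 38, 36, 20, 22]

OUTCOME = VC-HIT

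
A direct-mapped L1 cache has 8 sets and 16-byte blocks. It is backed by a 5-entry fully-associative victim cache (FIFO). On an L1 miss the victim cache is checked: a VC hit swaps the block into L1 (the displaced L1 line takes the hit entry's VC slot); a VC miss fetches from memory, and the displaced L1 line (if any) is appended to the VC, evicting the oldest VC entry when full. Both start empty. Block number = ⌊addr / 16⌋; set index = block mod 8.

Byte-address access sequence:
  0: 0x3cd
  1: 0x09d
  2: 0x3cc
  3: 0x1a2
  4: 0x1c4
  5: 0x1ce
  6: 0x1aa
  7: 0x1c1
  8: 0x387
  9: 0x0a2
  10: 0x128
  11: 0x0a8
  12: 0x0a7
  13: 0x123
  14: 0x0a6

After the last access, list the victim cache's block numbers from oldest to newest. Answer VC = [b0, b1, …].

0: 0x3cd (blk 60, set 4) → MISS  vc=[]
1: 0x9d (blk 9, set 1) → MISS  vc=[]
2: 0x3cc (blk 60, set 4) → L1-HIT  vc=[]
3: 0x1a2 (blk 26, set 2) → MISS  vc=[]
4: 0x1c4 (blk 28, set 4) → MISS  vc=[60]
5: 0x1ce (blk 28, set 4) → L1-HIT  vc=[60]
6: 0x1aa (blk 26, set 2) → L1-HIT  vc=[60]
7: 0x1c1 (blk 28, set 4) → L1-HIT  vc=[60]
8: 0x387 (blk 56, set 0) → MISS  vc=[60]
9: 0xa2 (blk 10, set 2) → MISS  vc=[60, 26]
10: 0x128 (blk 18, set 2) → MISS  vc=[60, 26, 10]
11: 0xa8 (blk 10, set 2) → VC-HIT  vc=[60, 26, 18]
12: 0xa7 (blk 10, set 2) → L1-HIT  vc=[60, 26, 18]
13: 0x123 (blk 18, set 2) → VC-HIT  vc=[60, 26, 10]
14: 0xa6 (blk 10, set 2) → VC-HIT  vc=[60, 26, 18]

VC = [60, 26, 18]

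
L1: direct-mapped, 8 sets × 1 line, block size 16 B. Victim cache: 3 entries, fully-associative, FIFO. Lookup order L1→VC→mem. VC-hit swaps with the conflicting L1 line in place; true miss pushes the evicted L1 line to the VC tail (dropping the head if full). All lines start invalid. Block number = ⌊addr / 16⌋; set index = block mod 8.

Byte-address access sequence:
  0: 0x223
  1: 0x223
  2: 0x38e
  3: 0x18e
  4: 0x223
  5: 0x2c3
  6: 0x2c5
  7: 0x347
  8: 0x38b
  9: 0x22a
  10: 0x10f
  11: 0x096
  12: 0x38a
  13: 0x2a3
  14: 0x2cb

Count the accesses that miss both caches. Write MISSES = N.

#0 0x223→b34/s2 MISS; vc=[]
#1 0x223→b34/s2 L1-HIT; vc=[]
#2 0x38e→b56/s0 MISS; vc=[]
#3 0x18e→b24/s0 MISS; vc=[56]
#4 0x223→b34/s2 L1-HIT; vc=[56]
#5 0x2c3→b44/s4 MISS; vc=[56]
#6 0x2c5→b44/s4 L1-HIT; vc=[56]
#7 0x347→b52/s4 MISS; vc=[56,44]
#8 0x38b→b56/s0 VC-HIT; vc=[24,44]
#9 0x22a→b34/s2 L1-HIT; vc=[24,44]
#10 0x10f→b16/s0 MISS; vc=[24,44,56]
#11 0x96→b9/s1 MISS; vc=[24,44,56]
#12 0x38a→b56/s0 VC-HIT; vc=[24,44,16]
#13 0x2a3→b42/s2 MISS; vc=[44,16,34]
#14 0x2cb→b44/s4 VC-HIT; vc=[52,16,34]

MISSES = 8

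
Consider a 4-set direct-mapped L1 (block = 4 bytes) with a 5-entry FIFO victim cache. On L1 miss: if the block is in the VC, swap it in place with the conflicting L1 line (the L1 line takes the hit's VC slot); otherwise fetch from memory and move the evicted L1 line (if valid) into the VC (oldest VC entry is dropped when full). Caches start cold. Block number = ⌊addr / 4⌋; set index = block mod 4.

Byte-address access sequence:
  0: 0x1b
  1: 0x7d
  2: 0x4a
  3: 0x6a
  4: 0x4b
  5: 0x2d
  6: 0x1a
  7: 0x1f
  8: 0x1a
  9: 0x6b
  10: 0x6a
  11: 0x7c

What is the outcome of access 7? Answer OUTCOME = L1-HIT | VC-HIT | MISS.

#0 0x1b→b6/s2 MISS; vc=[]
#1 0x7d→b31/s3 MISS; vc=[]
#2 0x4a→b18/s2 MISS; vc=[6]
#3 0x6a→b26/s2 MISS; vc=[6,18]
#4 0x4b→b18/s2 VC-HIT; vc=[6,26]
#5 0x2d→b11/s3 MISS; vc=[6,26,31]
#6 0x1a→b6/s2 VC-HIT; vc=[18,26,31]
#7 0x1f→b7/s3 MISS; vc=[18,26,31,11]
#8 0x1a→b6/s2 L1-HIT; vc=[18,26,31,11]
#9 0x6b→b26/s2 VC-HIT; vc=[18,6,31,11]
#10 0x6a→b26/s2 L1-HIT; vc=[18,6,31,11]
#11 0x7c→b31/s3 VC-HIT; vc=[18,6,7,11]

OUTCOME = MISS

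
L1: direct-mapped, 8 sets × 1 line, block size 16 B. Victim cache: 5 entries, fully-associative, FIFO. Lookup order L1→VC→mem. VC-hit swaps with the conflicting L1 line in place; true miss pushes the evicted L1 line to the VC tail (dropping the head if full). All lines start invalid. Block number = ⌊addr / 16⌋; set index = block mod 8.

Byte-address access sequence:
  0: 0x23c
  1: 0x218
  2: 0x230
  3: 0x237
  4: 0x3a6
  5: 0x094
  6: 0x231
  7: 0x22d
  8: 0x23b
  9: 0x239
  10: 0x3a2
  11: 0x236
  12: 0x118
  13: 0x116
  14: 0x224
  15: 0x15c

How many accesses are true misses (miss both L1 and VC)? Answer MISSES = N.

0: 0x23c (blk 35, set 3) → MISS  vc=[]
1: 0x218 (blk 33, set 1) → MISS  vc=[]
2: 0x230 (blk 35, set 3) → L1-HIT  vc=[]
3: 0x237 (blk 35, set 3) → L1-HIT  vc=[]
4: 0x3a6 (blk 58, set 2) → MISS  vc=[]
5: 0x94 (blk 9, set 1) → MISS  vc=[33]
6: 0x231 (blk 35, set 3) → L1-HIT  vc=[33]
7: 0x22d (blk 34, set 2) → MISS  vc=[33, 58]
8: 0x23b (blk 35, set 3) → L1-HIT  vc=[33, 58]
9: 0x239 (blk 35, set 3) → L1-HIT  vc=[33, 58]
10: 0x3a2 (blk 58, set 2) → VC-HIT  vc=[33, 34]
11: 0x236 (blk 35, set 3) → L1-HIT  vc=[33, 34]
12: 0x118 (blk 17, set 1) → MISS  vc=[33, 34, 9]
13: 0x116 (blk 17, set 1) → L1-HIT  vc=[33, 34, 9]
14: 0x224 (blk 34, set 2) → VC-HIT  vc=[33, 58, 9]
15: 0x15c (blk 21, set 5) → MISS  vc=[33, 58, 9]

MISSES = 7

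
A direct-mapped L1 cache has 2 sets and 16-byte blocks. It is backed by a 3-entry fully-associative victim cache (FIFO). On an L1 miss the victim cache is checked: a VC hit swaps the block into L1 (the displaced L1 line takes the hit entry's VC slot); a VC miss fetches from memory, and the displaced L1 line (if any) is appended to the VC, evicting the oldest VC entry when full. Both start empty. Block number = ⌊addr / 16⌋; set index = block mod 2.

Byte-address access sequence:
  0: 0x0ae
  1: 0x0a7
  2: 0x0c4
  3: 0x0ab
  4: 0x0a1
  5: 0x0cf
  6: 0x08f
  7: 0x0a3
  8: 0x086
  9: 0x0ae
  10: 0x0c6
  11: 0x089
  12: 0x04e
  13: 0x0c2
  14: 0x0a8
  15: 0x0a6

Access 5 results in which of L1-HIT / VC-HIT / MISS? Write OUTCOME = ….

OUTCOME = VC-HIT

0: 0xae (blk 10, set 0) → MISS  vc=[]
1: 0xa7 (blk 10, set 0) → L1-HIT  vc=[]
2: 0xc4 (blk 12, set 0) → MISS  vc=[10]
3: 0xab (blk 10, set 0) → VC-HIT  vc=[12]
4: 0xa1 (blk 10, set 0) → L1-HIT  vc=[12]
5: 0xcf (blk 12, set 0) → VC-HIT  vc=[10]
6: 0x8f (blk 8, set 0) → MISS  vc=[10, 12]
7: 0xa3 (blk 10, set 0) → VC-HIT  vc=[8, 12]
8: 0x86 (blk 8, set 0) → VC-HIT  vc=[10, 12]
9: 0xae (blk 10, set 0) → VC-HIT  vc=[8, 12]
10: 0xc6 (blk 12, set 0) → VC-HIT  vc=[8, 10]
11: 0x89 (blk 8, set 0) → VC-HIT  vc=[12, 10]
12: 0x4e (blk 4, set 0) → MISS  vc=[12, 10, 8]
13: 0xc2 (blk 12, set 0) → VC-HIT  vc=[4, 10, 8]
14: 0xa8 (blk 10, set 0) → VC-HIT  vc=[4, 12, 8]
15: 0xa6 (blk 10, set 0) → L1-HIT  vc=[4, 12, 8]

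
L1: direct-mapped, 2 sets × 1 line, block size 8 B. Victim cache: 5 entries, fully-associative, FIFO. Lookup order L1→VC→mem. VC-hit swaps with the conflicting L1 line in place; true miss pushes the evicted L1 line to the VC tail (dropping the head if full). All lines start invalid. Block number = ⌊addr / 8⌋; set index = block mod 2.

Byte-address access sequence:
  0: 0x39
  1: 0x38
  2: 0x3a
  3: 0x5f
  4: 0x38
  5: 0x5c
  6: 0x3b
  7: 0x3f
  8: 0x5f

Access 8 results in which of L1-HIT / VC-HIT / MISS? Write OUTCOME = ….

OUTCOME = VC-HIT

#0 0x39→b7/s1 MISS; vc=[]
#1 0x38→b7/s1 L1-HIT; vc=[]
#2 0x3a→b7/s1 L1-HIT; vc=[]
#3 0x5f→b11/s1 MISS; vc=[7]
#4 0x38→b7/s1 VC-HIT; vc=[11]
#5 0x5c→b11/s1 VC-HIT; vc=[7]
#6 0x3b→b7/s1 VC-HIT; vc=[11]
#7 0x3f→b7/s1 L1-HIT; vc=[11]
#8 0x5f→b11/s1 VC-HIT; vc=[7]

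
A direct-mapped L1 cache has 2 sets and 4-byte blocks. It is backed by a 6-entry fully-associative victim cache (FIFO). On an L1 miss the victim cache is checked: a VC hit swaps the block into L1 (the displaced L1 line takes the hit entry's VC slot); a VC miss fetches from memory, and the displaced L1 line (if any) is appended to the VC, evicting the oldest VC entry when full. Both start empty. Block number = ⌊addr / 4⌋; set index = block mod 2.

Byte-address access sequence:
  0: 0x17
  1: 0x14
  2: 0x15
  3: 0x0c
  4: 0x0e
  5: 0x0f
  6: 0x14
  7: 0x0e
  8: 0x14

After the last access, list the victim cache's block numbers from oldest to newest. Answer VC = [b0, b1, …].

  [0] addr=0x17 blk=5 s=1: MISS | VC []
  [1] addr=0x14 blk=5 s=1: L1-HIT | VC []
  [2] addr=0x15 blk=5 s=1: L1-HIT | VC []
  [3] addr=0xc blk=3 s=1: MISS | VC [5]
  [4] addr=0xe blk=3 s=1: L1-HIT | VC [5]
  [5] addr=0xf blk=3 s=1: L1-HIT | VC [5]
  [6] addr=0x14 blk=5 s=1: VC-HIT | VC [3]
  [7] addr=0xe blk=3 s=1: VC-HIT | VC [5]
  [8] addr=0x14 blk=5 s=1: VC-HIT | VC [3]

VC = [3]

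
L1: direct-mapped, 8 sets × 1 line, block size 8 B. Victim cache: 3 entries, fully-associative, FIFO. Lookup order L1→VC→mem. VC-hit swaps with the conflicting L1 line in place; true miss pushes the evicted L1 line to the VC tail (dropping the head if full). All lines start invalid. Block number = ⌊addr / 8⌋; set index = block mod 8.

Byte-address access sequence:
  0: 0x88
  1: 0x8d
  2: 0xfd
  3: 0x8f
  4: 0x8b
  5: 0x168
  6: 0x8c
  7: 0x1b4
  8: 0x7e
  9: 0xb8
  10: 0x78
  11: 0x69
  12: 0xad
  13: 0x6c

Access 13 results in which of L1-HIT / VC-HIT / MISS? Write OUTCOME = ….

OUTCOME = VC-HIT

  [0] addr=0x88 blk=17 s=1: MISS | VC []
  [1] addr=0x8d blk=17 s=1: L1-HIT | VC []
  [2] addr=0xfd blk=31 s=7: MISS | VC []
  [3] addr=0x8f blk=17 s=1: L1-HIT | VC []
  [4] addr=0x8b blk=17 s=1: L1-HIT | VC []
  [5] addr=0x168 blk=45 s=5: MISS | VC []
  [6] addr=0x8c blk=17 s=1: L1-HIT | VC []
  [7] addr=0x1b4 blk=54 s=6: MISS | VC []
  [8] addr=0x7e blk=15 s=7: MISS | VC [31]
  [9] addr=0xb8 blk=23 s=7: MISS | VC [31, 15]
  [10] addr=0x78 blk=15 s=7: VC-HIT | VC [31, 23]
  [11] addr=0x69 blk=13 s=5: MISS | VC [31, 23, 45]
  [12] addr=0xad blk=21 s=5: MISS | VC [23, 45, 13]
  [13] addr=0x6c blk=13 s=5: VC-HIT | VC [23, 45, 21]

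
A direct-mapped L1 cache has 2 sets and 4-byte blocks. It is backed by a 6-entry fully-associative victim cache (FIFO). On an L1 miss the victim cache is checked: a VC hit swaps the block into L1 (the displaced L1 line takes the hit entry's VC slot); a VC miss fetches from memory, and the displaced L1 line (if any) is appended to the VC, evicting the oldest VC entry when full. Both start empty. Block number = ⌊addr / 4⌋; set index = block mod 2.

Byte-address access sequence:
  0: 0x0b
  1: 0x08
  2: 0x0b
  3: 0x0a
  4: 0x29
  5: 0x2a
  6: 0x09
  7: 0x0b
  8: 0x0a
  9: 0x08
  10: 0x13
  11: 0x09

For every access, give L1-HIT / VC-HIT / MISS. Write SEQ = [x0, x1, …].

SEQ = [MISS, L1-HIT, L1-HIT, L1-HIT, MISS, L1-HIT, VC-HIT, L1-HIT, L1-HIT, L1-HIT, MISS, VC-HIT]

0: 0xb (blk 2, set 0) → MISS  vc=[]
1: 0x8 (blk 2, set 0) → L1-HIT  vc=[]
2: 0xb (blk 2, set 0) → L1-HIT  vc=[]
3: 0xa (blk 2, set 0) → L1-HIT  vc=[]
4: 0x29 (blk 10, set 0) → MISS  vc=[2]
5: 0x2a (blk 10, set 0) → L1-HIT  vc=[2]
6: 0x9 (blk 2, set 0) → VC-HIT  vc=[10]
7: 0xb (blk 2, set 0) → L1-HIT  vc=[10]
8: 0xa (blk 2, set 0) → L1-HIT  vc=[10]
9: 0x8 (blk 2, set 0) → L1-HIT  vc=[10]
10: 0x13 (blk 4, set 0) → MISS  vc=[10, 2]
11: 0x9 (blk 2, set 0) → VC-HIT  vc=[10, 4]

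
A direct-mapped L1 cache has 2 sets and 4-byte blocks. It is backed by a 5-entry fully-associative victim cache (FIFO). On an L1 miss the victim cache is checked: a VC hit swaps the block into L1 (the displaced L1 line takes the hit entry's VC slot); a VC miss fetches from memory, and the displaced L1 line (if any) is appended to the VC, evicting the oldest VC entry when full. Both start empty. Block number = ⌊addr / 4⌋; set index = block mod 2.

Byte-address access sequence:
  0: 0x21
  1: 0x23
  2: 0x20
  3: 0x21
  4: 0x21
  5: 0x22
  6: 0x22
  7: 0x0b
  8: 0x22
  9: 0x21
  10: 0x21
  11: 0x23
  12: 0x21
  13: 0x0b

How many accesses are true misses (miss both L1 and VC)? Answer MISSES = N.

MISSES = 2

  [0] addr=0x21 blk=8 s=0: MISS | VC []
  [1] addr=0x23 blk=8 s=0: L1-HIT | VC []
  [2] addr=0x20 blk=8 s=0: L1-HIT | VC []
  [3] addr=0x21 blk=8 s=0: L1-HIT | VC []
  [4] addr=0x21 blk=8 s=0: L1-HIT | VC []
  [5] addr=0x22 blk=8 s=0: L1-HIT | VC []
  [6] addr=0x22 blk=8 s=0: L1-HIT | VC []
  [7] addr=0xb blk=2 s=0: MISS | VC [8]
  [8] addr=0x22 blk=8 s=0: VC-HIT | VC [2]
  [9] addr=0x21 blk=8 s=0: L1-HIT | VC [2]
  [10] addr=0x21 blk=8 s=0: L1-HIT | VC [2]
  [11] addr=0x23 blk=8 s=0: L1-HIT | VC [2]
  [12] addr=0x21 blk=8 s=0: L1-HIT | VC [2]
  [13] addr=0xb blk=2 s=0: VC-HIT | VC [8]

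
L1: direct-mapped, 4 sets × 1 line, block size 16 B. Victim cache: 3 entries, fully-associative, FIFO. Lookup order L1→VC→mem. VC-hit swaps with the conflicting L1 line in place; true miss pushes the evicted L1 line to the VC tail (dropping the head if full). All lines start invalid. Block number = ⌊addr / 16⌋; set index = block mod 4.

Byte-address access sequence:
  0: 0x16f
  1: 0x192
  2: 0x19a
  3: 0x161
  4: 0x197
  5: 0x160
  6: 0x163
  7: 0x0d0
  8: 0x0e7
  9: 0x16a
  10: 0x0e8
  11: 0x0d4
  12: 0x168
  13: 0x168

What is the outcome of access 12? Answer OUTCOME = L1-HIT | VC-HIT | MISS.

OUTCOME = VC-HIT

0: 0x16f (blk 22, set 2) → MISS  vc=[]
1: 0x192 (blk 25, set 1) → MISS  vc=[]
2: 0x19a (blk 25, set 1) → L1-HIT  vc=[]
3: 0x161 (blk 22, set 2) → L1-HIT  vc=[]
4: 0x197 (blk 25, set 1) → L1-HIT  vc=[]
5: 0x160 (blk 22, set 2) → L1-HIT  vc=[]
6: 0x163 (blk 22, set 2) → L1-HIT  vc=[]
7: 0xd0 (blk 13, set 1) → MISS  vc=[25]
8: 0xe7 (blk 14, set 2) → MISS  vc=[25, 22]
9: 0x16a (blk 22, set 2) → VC-HIT  vc=[25, 14]
10: 0xe8 (blk 14, set 2) → VC-HIT  vc=[25, 22]
11: 0xd4 (blk 13, set 1) → L1-HIT  vc=[25, 22]
12: 0x168 (blk 22, set 2) → VC-HIT  vc=[25, 14]
13: 0x168 (blk 22, set 2) → L1-HIT  vc=[25, 14]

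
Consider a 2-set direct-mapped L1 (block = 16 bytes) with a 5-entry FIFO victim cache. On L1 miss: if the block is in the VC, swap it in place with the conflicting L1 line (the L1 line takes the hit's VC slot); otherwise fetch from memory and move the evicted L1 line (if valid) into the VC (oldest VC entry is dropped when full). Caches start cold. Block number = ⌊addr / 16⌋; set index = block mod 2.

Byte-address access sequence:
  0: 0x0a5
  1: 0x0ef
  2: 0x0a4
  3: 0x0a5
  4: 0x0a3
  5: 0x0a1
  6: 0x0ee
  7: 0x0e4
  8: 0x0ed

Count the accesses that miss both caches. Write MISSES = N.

0: 0xa5 (blk 10, set 0) → MISS  vc=[]
1: 0xef (blk 14, set 0) → MISS  vc=[10]
2: 0xa4 (blk 10, set 0) → VC-HIT  vc=[14]
3: 0xa5 (blk 10, set 0) → L1-HIT  vc=[14]
4: 0xa3 (blk 10, set 0) → L1-HIT  vc=[14]
5: 0xa1 (blk 10, set 0) → L1-HIT  vc=[14]
6: 0xee (blk 14, set 0) → VC-HIT  vc=[10]
7: 0xe4 (blk 14, set 0) → L1-HIT  vc=[10]
8: 0xed (blk 14, set 0) → L1-HIT  vc=[10]

MISSES = 2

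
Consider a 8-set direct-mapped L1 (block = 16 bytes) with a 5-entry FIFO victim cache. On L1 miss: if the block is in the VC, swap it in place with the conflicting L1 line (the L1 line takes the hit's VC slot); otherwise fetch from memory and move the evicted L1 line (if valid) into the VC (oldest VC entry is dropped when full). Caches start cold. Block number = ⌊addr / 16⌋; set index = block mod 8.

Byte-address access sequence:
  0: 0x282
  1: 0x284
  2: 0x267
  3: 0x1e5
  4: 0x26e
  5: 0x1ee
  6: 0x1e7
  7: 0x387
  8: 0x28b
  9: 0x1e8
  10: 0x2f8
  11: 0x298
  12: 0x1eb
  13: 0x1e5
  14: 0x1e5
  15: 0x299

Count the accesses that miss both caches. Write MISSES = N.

MISSES = 6

#0 0x282→b40/s0 MISS; vc=[]
#1 0x284→b40/s0 L1-HIT; vc=[]
#2 0x267→b38/s6 MISS; vc=[]
#3 0x1e5→b30/s6 MISS; vc=[38]
#4 0x26e→b38/s6 VC-HIT; vc=[30]
#5 0x1ee→b30/s6 VC-HIT; vc=[38]
#6 0x1e7→b30/s6 L1-HIT; vc=[38]
#7 0x387→b56/s0 MISS; vc=[38,40]
#8 0x28b→b40/s0 VC-HIT; vc=[38,56]
#9 0x1e8→b30/s6 L1-HIT; vc=[38,56]
#10 0x2f8→b47/s7 MISS; vc=[38,56]
#11 0x298→b41/s1 MISS; vc=[38,56]
#12 0x1eb→b30/s6 L1-HIT; vc=[38,56]
#13 0x1e5→b30/s6 L1-HIT; vc=[38,56]
#14 0x1e5→b30/s6 L1-HIT; vc=[38,56]
#15 0x299→b41/s1 L1-HIT; vc=[38,56]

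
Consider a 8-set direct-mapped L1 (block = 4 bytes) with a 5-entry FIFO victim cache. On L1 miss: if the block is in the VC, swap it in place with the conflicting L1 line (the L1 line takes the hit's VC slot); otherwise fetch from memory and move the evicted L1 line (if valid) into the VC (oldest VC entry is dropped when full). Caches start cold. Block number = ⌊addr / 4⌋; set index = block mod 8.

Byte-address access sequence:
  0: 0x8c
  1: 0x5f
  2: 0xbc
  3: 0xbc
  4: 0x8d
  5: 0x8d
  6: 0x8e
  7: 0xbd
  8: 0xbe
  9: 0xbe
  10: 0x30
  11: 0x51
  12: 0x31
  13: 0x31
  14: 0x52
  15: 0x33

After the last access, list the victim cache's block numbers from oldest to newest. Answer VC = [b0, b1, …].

VC = [23, 20]

#0 0x8c→b35/s3 MISS; vc=[]
#1 0x5f→b23/s7 MISS; vc=[]
#2 0xbc→b47/s7 MISS; vc=[23]
#3 0xbc→b47/s7 L1-HIT; vc=[23]
#4 0x8d→b35/s3 L1-HIT; vc=[23]
#5 0x8d→b35/s3 L1-HIT; vc=[23]
#6 0x8e→b35/s3 L1-HIT; vc=[23]
#7 0xbd→b47/s7 L1-HIT; vc=[23]
#8 0xbe→b47/s7 L1-HIT; vc=[23]
#9 0xbe→b47/s7 L1-HIT; vc=[23]
#10 0x30→b12/s4 MISS; vc=[23]
#11 0x51→b20/s4 MISS; vc=[23,12]
#12 0x31→b12/s4 VC-HIT; vc=[23,20]
#13 0x31→b12/s4 L1-HIT; vc=[23,20]
#14 0x52→b20/s4 VC-HIT; vc=[23,12]
#15 0x33→b12/s4 VC-HIT; vc=[23,20]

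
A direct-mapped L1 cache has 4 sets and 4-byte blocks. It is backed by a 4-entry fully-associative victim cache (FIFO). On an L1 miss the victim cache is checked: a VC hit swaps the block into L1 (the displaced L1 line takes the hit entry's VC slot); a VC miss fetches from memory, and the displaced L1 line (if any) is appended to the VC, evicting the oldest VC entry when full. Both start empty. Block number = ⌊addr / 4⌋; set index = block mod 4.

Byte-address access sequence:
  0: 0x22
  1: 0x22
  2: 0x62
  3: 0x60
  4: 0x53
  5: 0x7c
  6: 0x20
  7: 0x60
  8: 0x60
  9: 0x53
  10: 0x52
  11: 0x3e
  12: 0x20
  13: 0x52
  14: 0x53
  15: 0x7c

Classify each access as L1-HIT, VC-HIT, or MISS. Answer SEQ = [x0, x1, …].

  [0] addr=0x22 blk=8 s=0: MISS | VC []
  [1] addr=0x22 blk=8 s=0: L1-HIT | VC []
  [2] addr=0x62 blk=24 s=0: MISS | VC [8]
  [3] addr=0x60 blk=24 s=0: L1-HIT | VC [8]
  [4] addr=0x53 blk=20 s=0: MISS | VC [8, 24]
  [5] addr=0x7c blk=31 s=3: MISS | VC [8, 24]
  [6] addr=0x20 blk=8 s=0: VC-HIT | VC [20, 24]
  [7] addr=0x60 blk=24 s=0: VC-HIT | VC [20, 8]
  [8] addr=0x60 blk=24 s=0: L1-HIT | VC [20, 8]
  [9] addr=0x53 blk=20 s=0: VC-HIT | VC [24, 8]
  [10] addr=0x52 blk=20 s=0: L1-HIT | VC [24, 8]
  [11] addr=0x3e blk=15 s=3: MISS | VC [24, 8, 31]
  [12] addr=0x20 blk=8 s=0: VC-HIT | VC [24, 20, 31]
  [13] addr=0x52 blk=20 s=0: VC-HIT | VC [24, 8, 31]
  [14] addr=0x53 blk=20 s=0: L1-HIT | VC [24, 8, 31]
  [15] addr=0x7c blk=31 s=3: VC-HIT | VC [24, 8, 15]

SEQ = [MISS, L1-HIT, MISS, L1-HIT, MISS, MISS, VC-HIT, VC-HIT, L1-HIT, VC-HIT, L1-HIT, MISS, VC-HIT, VC-HIT, L1-HIT, VC-HIT]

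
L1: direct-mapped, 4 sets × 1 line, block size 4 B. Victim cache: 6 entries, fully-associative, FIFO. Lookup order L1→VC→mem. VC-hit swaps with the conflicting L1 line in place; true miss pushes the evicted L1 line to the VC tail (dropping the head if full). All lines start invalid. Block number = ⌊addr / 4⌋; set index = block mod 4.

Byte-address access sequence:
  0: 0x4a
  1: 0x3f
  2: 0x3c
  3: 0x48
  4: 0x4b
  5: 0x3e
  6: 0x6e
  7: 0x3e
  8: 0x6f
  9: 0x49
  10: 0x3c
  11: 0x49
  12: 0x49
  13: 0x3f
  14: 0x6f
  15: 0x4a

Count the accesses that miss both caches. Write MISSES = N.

#0 0x4a→b18/s2 MISS; vc=[]
#1 0x3f→b15/s3 MISS; vc=[]
#2 0x3c→b15/s3 L1-HIT; vc=[]
#3 0x48→b18/s2 L1-HIT; vc=[]
#4 0x4b→b18/s2 L1-HIT; vc=[]
#5 0x3e→b15/s3 L1-HIT; vc=[]
#6 0x6e→b27/s3 MISS; vc=[15]
#7 0x3e→b15/s3 VC-HIT; vc=[27]
#8 0x6f→b27/s3 VC-HIT; vc=[15]
#9 0x49→b18/s2 L1-HIT; vc=[15]
#10 0x3c→b15/s3 VC-HIT; vc=[27]
#11 0x49→b18/s2 L1-HIT; vc=[27]
#12 0x49→b18/s2 L1-HIT; vc=[27]
#13 0x3f→b15/s3 L1-HIT; vc=[27]
#14 0x6f→b27/s3 VC-HIT; vc=[15]
#15 0x4a→b18/s2 L1-HIT; vc=[15]

MISSES = 3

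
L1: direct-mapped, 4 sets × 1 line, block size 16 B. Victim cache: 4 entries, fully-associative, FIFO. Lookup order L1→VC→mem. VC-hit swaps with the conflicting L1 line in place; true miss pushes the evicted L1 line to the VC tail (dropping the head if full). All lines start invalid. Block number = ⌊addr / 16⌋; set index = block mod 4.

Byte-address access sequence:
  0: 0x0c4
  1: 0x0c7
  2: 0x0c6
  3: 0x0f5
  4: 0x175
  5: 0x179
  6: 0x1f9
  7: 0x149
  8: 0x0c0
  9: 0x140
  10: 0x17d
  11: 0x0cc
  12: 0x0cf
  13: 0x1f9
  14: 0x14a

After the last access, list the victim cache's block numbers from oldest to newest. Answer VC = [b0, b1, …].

VC = [15, 23, 12]

#0 0xc4→b12/s0 MISS; vc=[]
#1 0xc7→b12/s0 L1-HIT; vc=[]
#2 0xc6→b12/s0 L1-HIT; vc=[]
#3 0xf5→b15/s3 MISS; vc=[]
#4 0x175→b23/s3 MISS; vc=[15]
#5 0x179→b23/s3 L1-HIT; vc=[15]
#6 0x1f9→b31/s3 MISS; vc=[15,23]
#7 0x149→b20/s0 MISS; vc=[15,23,12]
#8 0xc0→b12/s0 VC-HIT; vc=[15,23,20]
#9 0x140→b20/s0 VC-HIT; vc=[15,23,12]
#10 0x17d→b23/s3 VC-HIT; vc=[15,31,12]
#11 0xcc→b12/s0 VC-HIT; vc=[15,31,20]
#12 0xcf→b12/s0 L1-HIT; vc=[15,31,20]
#13 0x1f9→b31/s3 VC-HIT; vc=[15,23,20]
#14 0x14a→b20/s0 VC-HIT; vc=[15,23,12]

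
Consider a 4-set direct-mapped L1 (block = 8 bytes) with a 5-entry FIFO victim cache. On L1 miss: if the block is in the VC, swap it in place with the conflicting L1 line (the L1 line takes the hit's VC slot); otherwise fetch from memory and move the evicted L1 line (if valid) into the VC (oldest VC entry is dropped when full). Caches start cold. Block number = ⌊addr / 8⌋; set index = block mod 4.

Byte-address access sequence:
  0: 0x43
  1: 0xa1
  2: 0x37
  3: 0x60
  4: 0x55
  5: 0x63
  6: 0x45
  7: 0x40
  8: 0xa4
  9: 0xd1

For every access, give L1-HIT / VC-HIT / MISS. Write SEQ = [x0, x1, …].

SEQ = [MISS, MISS, MISS, MISS, MISS, L1-HIT, VC-HIT, L1-HIT, VC-HIT, MISS]

  [0] addr=0x43 blk=8 s=0: MISS | VC []
  [1] addr=0xa1 blk=20 s=0: MISS | VC [8]
  [2] addr=0x37 blk=6 s=2: MISS | VC [8]
  [3] addr=0x60 blk=12 s=0: MISS | VC [8, 20]
  [4] addr=0x55 blk=10 s=2: MISS | VC [8, 20, 6]
  [5] addr=0x63 blk=12 s=0: L1-HIT | VC [8, 20, 6]
  [6] addr=0x45 blk=8 s=0: VC-HIT | VC [12, 20, 6]
  [7] addr=0x40 blk=8 s=0: L1-HIT | VC [12, 20, 6]
  [8] addr=0xa4 blk=20 s=0: VC-HIT | VC [12, 8, 6]
  [9] addr=0xd1 blk=26 s=2: MISS | VC [12, 8, 6, 10]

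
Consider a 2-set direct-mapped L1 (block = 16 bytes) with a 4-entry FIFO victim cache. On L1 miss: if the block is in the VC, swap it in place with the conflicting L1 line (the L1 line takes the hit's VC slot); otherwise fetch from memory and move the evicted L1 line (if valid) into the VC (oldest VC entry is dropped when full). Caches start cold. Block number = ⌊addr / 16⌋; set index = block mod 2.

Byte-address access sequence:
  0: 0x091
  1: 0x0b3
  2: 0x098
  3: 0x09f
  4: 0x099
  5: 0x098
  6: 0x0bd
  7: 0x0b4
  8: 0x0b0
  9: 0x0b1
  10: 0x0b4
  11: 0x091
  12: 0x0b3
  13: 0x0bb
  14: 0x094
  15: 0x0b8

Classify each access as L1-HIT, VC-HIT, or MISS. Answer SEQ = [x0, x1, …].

SEQ = [MISS, MISS, VC-HIT, L1-HIT, L1-HIT, L1-HIT, VC-HIT, L1-HIT, L1-HIT, L1-HIT, L1-HIT, VC-HIT, VC-HIT, L1-HIT, VC-HIT, VC-HIT]

  [0] addr=0x91 blk=9 s=1: MISS | VC []
  [1] addr=0xb3 blk=11 s=1: MISS | VC [9]
  [2] addr=0x98 blk=9 s=1: VC-HIT | VC [11]
  [3] addr=0x9f blk=9 s=1: L1-HIT | VC [11]
  [4] addr=0x99 blk=9 s=1: L1-HIT | VC [11]
  [5] addr=0x98 blk=9 s=1: L1-HIT | VC [11]
  [6] addr=0xbd blk=11 s=1: VC-HIT | VC [9]
  [7] addr=0xb4 blk=11 s=1: L1-HIT | VC [9]
  [8] addr=0xb0 blk=11 s=1: L1-HIT | VC [9]
  [9] addr=0xb1 blk=11 s=1: L1-HIT | VC [9]
  [10] addr=0xb4 blk=11 s=1: L1-HIT | VC [9]
  [11] addr=0x91 blk=9 s=1: VC-HIT | VC [11]
  [12] addr=0xb3 blk=11 s=1: VC-HIT | VC [9]
  [13] addr=0xbb blk=11 s=1: L1-HIT | VC [9]
  [14] addr=0x94 blk=9 s=1: VC-HIT | VC [11]
  [15] addr=0xb8 blk=11 s=1: VC-HIT | VC [9]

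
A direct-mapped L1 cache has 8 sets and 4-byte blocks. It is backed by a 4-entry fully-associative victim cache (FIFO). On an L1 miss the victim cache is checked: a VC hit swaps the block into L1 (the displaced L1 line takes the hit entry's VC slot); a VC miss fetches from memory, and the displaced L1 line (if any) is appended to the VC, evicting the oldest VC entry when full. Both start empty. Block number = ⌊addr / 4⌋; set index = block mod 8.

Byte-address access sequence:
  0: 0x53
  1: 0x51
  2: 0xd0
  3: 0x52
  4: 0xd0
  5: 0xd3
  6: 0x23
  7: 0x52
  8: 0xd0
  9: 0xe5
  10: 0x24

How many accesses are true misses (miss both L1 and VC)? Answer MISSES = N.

MISSES = 5

0: 0x53 (blk 20, set 4) → MISS  vc=[]
1: 0x51 (blk 20, set 4) → L1-HIT  vc=[]
2: 0xd0 (blk 52, set 4) → MISS  vc=[20]
3: 0x52 (blk 20, set 4) → VC-HIT  vc=[52]
4: 0xd0 (blk 52, set 4) → VC-HIT  vc=[20]
5: 0xd3 (blk 52, set 4) → L1-HIT  vc=[20]
6: 0x23 (blk 8, set 0) → MISS  vc=[20]
7: 0x52 (blk 20, set 4) → VC-HIT  vc=[52]
8: 0xd0 (blk 52, set 4) → VC-HIT  vc=[20]
9: 0xe5 (blk 57, set 1) → MISS  vc=[20]
10: 0x24 (blk 9, set 1) → MISS  vc=[20, 57]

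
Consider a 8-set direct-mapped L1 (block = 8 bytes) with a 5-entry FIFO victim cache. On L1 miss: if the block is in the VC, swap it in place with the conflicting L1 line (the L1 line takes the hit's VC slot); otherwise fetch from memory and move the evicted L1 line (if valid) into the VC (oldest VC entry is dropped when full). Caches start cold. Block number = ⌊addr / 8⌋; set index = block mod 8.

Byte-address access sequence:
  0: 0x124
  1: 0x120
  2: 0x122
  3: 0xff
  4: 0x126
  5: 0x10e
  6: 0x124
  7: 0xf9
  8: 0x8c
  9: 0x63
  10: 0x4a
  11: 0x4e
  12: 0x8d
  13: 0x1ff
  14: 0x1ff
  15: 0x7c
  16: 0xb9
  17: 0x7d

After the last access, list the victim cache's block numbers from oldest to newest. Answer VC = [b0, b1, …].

0: 0x124 (blk 36, set 4) → MISS  vc=[]
1: 0x120 (blk 36, set 4) → L1-HIT  vc=[]
2: 0x122 (blk 36, set 4) → L1-HIT  vc=[]
3: 0xff (blk 31, set 7) → MISS  vc=[]
4: 0x126 (blk 36, set 4) → L1-HIT  vc=[]
5: 0x10e (blk 33, set 1) → MISS  vc=[]
6: 0x124 (blk 36, set 4) → L1-HIT  vc=[]
7: 0xf9 (blk 31, set 7) → L1-HIT  vc=[]
8: 0x8c (blk 17, set 1) → MISS  vc=[33]
9: 0x63 (blk 12, set 4) → MISS  vc=[33, 36]
10: 0x4a (blk 9, set 1) → MISS  vc=[33, 36, 17]
11: 0x4e (blk 9, set 1) → L1-HIT  vc=[33, 36, 17]
12: 0x8d (blk 17, set 1) → VC-HIT  vc=[33, 36, 9]
13: 0x1ff (blk 63, set 7) → MISS  vc=[33, 36, 9, 31]
14: 0x1ff (blk 63, set 7) → L1-HIT  vc=[33, 36, 9, 31]
15: 0x7c (blk 15, set 7) → MISS  vc=[33, 36, 9, 31, 63]
16: 0xb9 (blk 23, set 7) → MISS  vc=[36, 9, 31, 63, 15]
17: 0x7d (blk 15, set 7) → VC-HIT  vc=[36, 9, 31, 63, 23]

VC = [36, 9, 31, 63, 23]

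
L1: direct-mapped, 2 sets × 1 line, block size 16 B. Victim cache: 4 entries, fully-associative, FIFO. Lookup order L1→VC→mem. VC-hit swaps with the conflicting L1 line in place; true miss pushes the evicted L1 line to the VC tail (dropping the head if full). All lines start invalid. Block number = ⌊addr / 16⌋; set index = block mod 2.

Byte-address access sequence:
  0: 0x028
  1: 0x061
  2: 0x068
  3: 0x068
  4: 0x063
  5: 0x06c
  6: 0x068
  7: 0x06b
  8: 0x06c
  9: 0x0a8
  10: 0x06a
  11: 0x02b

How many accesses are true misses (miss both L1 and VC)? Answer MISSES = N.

MISSES = 3

0: 0x28 (blk 2, set 0) → MISS  vc=[]
1: 0x61 (blk 6, set 0) → MISS  vc=[2]
2: 0x68 (blk 6, set 0) → L1-HIT  vc=[2]
3: 0x68 (blk 6, set 0) → L1-HIT  vc=[2]
4: 0x63 (blk 6, set 0) → L1-HIT  vc=[2]
5: 0x6c (blk 6, set 0) → L1-HIT  vc=[2]
6: 0x68 (blk 6, set 0) → L1-HIT  vc=[2]
7: 0x6b (blk 6, set 0) → L1-HIT  vc=[2]
8: 0x6c (blk 6, set 0) → L1-HIT  vc=[2]
9: 0xa8 (blk 10, set 0) → MISS  vc=[2, 6]
10: 0x6a (blk 6, set 0) → VC-HIT  vc=[2, 10]
11: 0x2b (blk 2, set 0) → VC-HIT  vc=[6, 10]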